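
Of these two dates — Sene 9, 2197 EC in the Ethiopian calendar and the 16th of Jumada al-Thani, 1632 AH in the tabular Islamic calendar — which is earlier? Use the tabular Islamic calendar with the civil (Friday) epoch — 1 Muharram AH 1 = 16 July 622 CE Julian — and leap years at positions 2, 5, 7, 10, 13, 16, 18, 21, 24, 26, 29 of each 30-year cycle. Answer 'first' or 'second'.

second

The two dates have Julian Day Numbers 2526588 and 2526575 respectively.
Since 2526575 < 2526588, the second date comes first.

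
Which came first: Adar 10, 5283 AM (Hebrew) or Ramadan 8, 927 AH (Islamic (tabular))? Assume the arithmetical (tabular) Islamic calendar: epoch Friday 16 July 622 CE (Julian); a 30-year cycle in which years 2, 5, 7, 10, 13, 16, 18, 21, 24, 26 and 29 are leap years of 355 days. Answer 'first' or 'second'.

second

The two dates have Julian Day Numbers 2277389 and 2276827 respectively.
Since 2276827 < 2277389, the second date comes first.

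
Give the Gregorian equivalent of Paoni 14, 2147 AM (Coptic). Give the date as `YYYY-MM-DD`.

2431-06-24

Julian Day Number of the source date = 2609139.
Converting JDN 2609139 to the Gregorian calendar gives 24 June 2431 CE.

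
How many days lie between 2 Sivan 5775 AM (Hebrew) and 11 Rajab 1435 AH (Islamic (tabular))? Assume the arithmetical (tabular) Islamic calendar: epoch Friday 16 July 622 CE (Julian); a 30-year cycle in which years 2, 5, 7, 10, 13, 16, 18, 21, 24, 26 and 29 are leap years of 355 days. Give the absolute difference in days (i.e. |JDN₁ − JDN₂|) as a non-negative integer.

374

First date → JDN 2457163; second date → JDN 2456789.
The interval is |2457163 − 2456789| = 374 days.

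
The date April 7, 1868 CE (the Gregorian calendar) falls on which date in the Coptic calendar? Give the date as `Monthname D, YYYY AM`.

Julian Day Number of the source date = 2403430.
Converting JDN 2403430 to the Coptic calendar gives 30 Paremhat 1584 AM.

Paremhat 30, 1584 AM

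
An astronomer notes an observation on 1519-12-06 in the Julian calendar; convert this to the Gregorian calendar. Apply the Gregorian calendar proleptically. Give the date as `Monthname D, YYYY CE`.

At this point the Julian calendar is 10 days behind the Gregorian.
6 December 1519 Julian + 10 days → 16 December 1519 Gregorian.

December 16, 1519 CE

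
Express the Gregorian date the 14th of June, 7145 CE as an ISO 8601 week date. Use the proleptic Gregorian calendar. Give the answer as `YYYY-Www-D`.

The weekday is Thursday (ISO weekday 4).
That Thursday belongs to ISO week 24 of ISO year 7145.

7145-W24-4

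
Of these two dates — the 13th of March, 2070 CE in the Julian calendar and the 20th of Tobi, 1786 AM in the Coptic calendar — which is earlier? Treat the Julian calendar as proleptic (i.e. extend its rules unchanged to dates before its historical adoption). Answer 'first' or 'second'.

second

The two dates have Julian Day Numbers 2477197 and 2477140 respectively.
Since 2477140 < 2477197, the second date comes first.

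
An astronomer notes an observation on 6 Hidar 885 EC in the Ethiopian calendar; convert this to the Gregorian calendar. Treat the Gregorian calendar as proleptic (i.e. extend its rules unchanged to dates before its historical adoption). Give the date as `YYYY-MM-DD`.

Julian Day Number of the source date = 2047167.
Converting JDN 2047167 to the Gregorian calendar gives 6 November 892 CE.

0892-11-06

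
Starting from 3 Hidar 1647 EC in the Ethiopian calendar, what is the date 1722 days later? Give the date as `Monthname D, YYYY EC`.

Hamle 24, 1651 EC

Counting 1722 days forward from JDN 2325484 reaches JDN 2327206, which is Hamle 24, 1651 EC.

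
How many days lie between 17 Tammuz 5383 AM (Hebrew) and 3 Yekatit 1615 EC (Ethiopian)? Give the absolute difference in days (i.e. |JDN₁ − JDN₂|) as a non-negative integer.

158

JDN of the first date = 2314044.
JDN of the second date = 2313886.
|2313886 − 2314044| = 158.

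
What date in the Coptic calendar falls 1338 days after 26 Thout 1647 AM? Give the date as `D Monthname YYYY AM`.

The starting date is JDN 2426256; 2426256 + 1338 = 2427594.
JDN 2427594 corresponds to 28 Pashons 1650 AM.

28 Pashons 1650 AM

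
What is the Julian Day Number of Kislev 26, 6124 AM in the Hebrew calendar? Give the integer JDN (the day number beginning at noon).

2584464

In the Gregorian calendar the same day is 3 December 2363.
JDN 2451545 is 1 January 2000 CE (Gregorian); the target day is +132919 days from there, so JDN = 2584464.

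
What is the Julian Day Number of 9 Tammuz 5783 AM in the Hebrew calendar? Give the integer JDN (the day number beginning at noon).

In the Gregorian calendar the same day is 28 June 2023.
JDN 2451545 is 1 January 2000 CE (Gregorian); the target day is +8579 days from there, so JDN = 2460124.

2460124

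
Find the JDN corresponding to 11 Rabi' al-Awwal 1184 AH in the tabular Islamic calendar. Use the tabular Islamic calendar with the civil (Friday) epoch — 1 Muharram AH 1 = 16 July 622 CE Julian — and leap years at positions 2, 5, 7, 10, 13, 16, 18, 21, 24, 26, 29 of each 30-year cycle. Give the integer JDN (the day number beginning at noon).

2367725

In the Gregorian calendar the same day is 5 July 1770.
JDN 2299161 is 15 October 1582 CE (Gregorian); the target day is +68564 days from there, so JDN = 2367725.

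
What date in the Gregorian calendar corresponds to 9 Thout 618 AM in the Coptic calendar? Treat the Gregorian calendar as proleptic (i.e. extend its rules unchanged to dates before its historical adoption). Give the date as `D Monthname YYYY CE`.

Both dates share Julian Day Number 2050397; in the Gregorian calendar that is 11 September 901 CE.

11 September 901 CE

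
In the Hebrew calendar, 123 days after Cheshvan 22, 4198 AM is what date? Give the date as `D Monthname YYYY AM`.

27 Adar 4198 AM

JDN of Cheshvan 22, 4198 AM = 1880982.
1880982 + 123 = 1881105.
JDN 1881105 in the Hebrew calendar is 27 Adar 4198 AM.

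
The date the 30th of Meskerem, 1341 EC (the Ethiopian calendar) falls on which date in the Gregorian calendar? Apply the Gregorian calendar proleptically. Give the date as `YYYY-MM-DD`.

Both dates share Julian Day Number 2213685; in the Gregorian calendar that is 5 October 1348 CE.

1348-10-05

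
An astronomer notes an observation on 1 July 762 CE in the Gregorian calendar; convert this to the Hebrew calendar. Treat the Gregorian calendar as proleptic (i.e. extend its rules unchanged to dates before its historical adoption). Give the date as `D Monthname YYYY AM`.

Julian Day Number of the source date = 1999556.
Converting JDN 1999556 to the Hebrew calendar gives 1 Tammuz 4522 AM.

1 Tammuz 4522 AM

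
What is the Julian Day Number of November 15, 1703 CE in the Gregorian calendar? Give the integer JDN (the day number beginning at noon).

JDN 2451545 is 1 January 2000 CE (Gregorian); the target day is −108159 days from there, so JDN = 2343386.

2343386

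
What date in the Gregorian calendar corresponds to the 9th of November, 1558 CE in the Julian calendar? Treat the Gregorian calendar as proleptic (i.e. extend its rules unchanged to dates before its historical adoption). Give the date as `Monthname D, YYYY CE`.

November 19, 1558 CE

For dates in this range the Gregorian date is 10 days ahead of the Julian.
9 November 1558 Julian + 10 days → 19 November 1558 Gregorian.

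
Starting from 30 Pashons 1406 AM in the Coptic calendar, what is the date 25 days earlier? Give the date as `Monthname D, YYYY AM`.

The starting date is JDN 2338475; 2338475 − 25 = 2338450.
JDN 2338450 corresponds to Pashons 5, 1406 AM.

Pashons 5, 1406 AM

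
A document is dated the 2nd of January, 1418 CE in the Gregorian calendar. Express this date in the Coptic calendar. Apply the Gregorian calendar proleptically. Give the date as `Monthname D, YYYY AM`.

Both dates share Julian Day Number 2238975; in the Coptic calendar that is 28 Koiak 1134 AM.

Koiak 28, 1134 AM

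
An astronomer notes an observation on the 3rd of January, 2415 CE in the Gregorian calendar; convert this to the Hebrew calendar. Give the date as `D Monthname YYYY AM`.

21 Tevet 6175 AM

Both dates share Julian Day Number 2603123; in the Hebrew calendar that is 21 Tevet 6175 AM.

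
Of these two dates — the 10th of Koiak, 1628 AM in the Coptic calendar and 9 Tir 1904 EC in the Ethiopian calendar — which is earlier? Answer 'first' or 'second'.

First date → JDN 2419391; second date → JDN 2419420.
JDN 2419391 < JDN 2419420, so the first date is earlier.

first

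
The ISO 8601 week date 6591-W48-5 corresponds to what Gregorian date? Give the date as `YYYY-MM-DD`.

6591-12-02

ISO week 1 of 6591 is the week containing the first Thursday of 6591.
Week 48, day 5 (Friday) lands on 6591-12-02.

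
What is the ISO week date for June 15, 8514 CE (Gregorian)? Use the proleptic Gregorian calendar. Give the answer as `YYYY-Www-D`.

8514-W24-5

The weekday is Friday (ISO weekday 5).
That Friday belongs to ISO week 24 of ISO year 8514.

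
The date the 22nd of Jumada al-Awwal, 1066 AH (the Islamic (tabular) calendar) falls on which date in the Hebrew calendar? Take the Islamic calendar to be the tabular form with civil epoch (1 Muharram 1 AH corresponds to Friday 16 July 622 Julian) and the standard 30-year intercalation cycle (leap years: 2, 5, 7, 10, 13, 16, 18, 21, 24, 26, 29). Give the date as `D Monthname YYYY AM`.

Both dates share Julian Day Number 2325979; in the Hebrew calendar that is 22 Adar 5416 AM.

22 Adar 5416 AM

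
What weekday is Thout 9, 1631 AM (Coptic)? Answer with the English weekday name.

Saturday

Equivalently 19 September 1914 Gregorian, JDN 2420395.
JDN 2420395 mod 7 = 5, and JDN 0 was a Monday, so this is a Saturday.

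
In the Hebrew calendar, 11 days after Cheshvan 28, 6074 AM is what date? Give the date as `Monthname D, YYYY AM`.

Kislev 9, 6074 AM

The starting date is JDN 2566187; 2566187 + 11 = 2566198.
JDN 2566198 corresponds to Kislev 9, 6074 AM.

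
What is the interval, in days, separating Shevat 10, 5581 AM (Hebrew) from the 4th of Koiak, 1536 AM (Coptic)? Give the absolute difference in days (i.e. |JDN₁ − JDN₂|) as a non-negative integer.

397

First date → JDN 2386179; second date → JDN 2385782.
The interval is |2386179 − 2385782| = 397 days.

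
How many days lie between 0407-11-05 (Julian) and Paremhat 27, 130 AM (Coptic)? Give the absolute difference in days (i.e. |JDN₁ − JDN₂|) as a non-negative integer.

JDN of the first date = 1870023.
JDN of the second date = 1872353.
|1872353 − 1870023| = 2330.

2330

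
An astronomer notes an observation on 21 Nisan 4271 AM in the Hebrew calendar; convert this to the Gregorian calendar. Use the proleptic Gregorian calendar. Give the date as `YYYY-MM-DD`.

Julian Day Number of the source date = 1907796.
Converting JDN 1907796 to the Gregorian calendar gives 8 April 511 CE.

0511-04-08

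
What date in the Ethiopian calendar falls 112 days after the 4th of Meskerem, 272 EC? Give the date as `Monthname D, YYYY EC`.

Tahsas 26, 272 EC

JDN of the 4th of Meskerem, 272 EC = 1823207.
1823207 + 112 = 1823319.
JDN 1823319 in the Ethiopian calendar is Tahsas 26, 272 EC.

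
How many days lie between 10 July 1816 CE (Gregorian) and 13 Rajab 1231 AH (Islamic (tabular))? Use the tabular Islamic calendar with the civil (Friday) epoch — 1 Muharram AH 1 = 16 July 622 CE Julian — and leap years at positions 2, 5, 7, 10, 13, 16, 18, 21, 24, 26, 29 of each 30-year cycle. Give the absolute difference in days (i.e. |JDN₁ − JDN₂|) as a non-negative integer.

JDN of the first date = 2384531.
JDN of the second date = 2384500.
|2384500 − 2384531| = 31.

31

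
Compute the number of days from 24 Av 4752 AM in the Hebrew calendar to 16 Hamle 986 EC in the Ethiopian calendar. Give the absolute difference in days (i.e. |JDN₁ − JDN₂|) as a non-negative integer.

First date → JDN 2083594; second date → JDN 2084307.
The interval is |2083594 − 2084307| = 713 days.

713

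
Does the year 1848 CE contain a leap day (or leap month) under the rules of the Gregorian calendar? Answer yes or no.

1848 is divisible by 4 and not by 100, so it is a leap year.

yes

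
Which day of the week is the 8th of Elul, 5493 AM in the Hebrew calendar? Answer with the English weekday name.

Wednesday

Equivalently 19 August 1733 Gregorian, JDN 2354256.
JDN 2354256 mod 7 = 2, and JDN 0 was a Monday, so this is a Wednesday.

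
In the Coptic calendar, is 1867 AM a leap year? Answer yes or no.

1867 mod 4 = 3; in the Coptic calendar a year is leap when year mod 4 = 3, so it is a leap year.

yes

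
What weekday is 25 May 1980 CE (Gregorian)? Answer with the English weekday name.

Since JDN mod 7 = 6 (0 = Monday), the day is Sunday.

Sunday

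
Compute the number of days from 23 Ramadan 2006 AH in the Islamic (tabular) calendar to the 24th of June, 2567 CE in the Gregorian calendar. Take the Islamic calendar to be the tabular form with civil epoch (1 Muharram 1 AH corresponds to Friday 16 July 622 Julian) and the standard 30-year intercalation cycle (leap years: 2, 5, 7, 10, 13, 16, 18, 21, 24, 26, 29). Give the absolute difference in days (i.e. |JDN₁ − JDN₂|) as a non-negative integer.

391

JDN of the first date = 2659203.
JDN of the second date = 2658812.
|2658812 − 2659203| = 391.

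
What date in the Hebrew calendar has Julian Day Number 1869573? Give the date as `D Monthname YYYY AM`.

12 Elul 4166 AM

The proleptic Gregorian equivalent of JDN 1869573 is 13 August 406.
In the Hebrew calendar that day is 12 Elul 4166 AM.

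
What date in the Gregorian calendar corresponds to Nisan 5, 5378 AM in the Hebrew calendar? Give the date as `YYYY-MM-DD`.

1618-03-31

Julian Day Number of the source date = 2312112.
Converting JDN 2312112 to the Gregorian calendar gives 31 March 1618 CE.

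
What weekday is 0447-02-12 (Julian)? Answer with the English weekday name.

In the proleptic Gregorian calendar this is 13 February 447 (JDN 1884367).
Since JDN mod 7 = 2 (0 = Monday), the day is Wednesday.

Wednesday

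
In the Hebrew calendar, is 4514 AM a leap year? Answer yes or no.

yes

Hebrew year 4514 is year 11 of its 19-year Metonic cycle; leap years are at positions 3, 6, 8, 11, 14, 17, 19, so it is a leap year (13 months).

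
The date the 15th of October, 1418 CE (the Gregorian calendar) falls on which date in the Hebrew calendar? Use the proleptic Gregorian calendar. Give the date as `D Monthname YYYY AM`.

Both dates share Julian Day Number 2239261; in the Hebrew calendar that is 6 Cheshvan 5179 AM.

6 Cheshvan 5179 AM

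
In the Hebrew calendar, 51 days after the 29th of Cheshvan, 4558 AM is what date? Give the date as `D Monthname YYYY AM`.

22 Tevet 4558 AM

JDN of the 29th of Cheshvan, 4558 AM = 2012460.
2012460 + 51 = 2012511.
JDN 2012511 in the Hebrew calendar is 22 Tevet 4558 AM.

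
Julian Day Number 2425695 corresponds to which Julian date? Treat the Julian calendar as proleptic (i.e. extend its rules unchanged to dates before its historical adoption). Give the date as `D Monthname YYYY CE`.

The Gregorian equivalent of JDN 2425695 is 24 March 1929.
In the Julian calendar that day is 11 March 1929 CE.

11 March 1929 CE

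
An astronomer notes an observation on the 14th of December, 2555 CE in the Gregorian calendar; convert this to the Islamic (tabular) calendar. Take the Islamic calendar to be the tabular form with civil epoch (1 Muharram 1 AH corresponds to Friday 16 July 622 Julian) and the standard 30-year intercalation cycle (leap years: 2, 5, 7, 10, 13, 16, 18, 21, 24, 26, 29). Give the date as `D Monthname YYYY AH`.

29 Ramadan 1993 AH

Both dates share Julian Day Number 2654602; in the tabular Islamic calendar that is 29 Ramadan 1993 AH.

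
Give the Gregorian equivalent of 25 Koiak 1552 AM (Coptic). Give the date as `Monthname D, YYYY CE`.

Julian Day Number of the source date = 2391647.
Converting JDN 2391647 to the Gregorian calendar gives 3 January 1836 CE.

January 3, 1836 CE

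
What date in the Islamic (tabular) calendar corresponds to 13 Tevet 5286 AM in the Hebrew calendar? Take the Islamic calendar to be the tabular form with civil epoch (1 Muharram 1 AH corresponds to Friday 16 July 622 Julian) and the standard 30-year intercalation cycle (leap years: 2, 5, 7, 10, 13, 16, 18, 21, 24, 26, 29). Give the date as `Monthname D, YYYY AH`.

Rabi' al-Awwal 14, 932 AH

Both dates share Julian Day Number 2278427; in the tabular Islamic calendar that is 14 Rabi' al-Awwal 932 AH.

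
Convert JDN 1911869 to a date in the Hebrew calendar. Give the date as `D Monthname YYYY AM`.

19 Sivan 4282 AM

JDN 1911869 is 2 June 522 in the proleptic Gregorian calendar.
In the Hebrew calendar that day is 19 Sivan 4282 AM.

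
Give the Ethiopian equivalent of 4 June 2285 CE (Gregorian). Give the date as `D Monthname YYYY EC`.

Both dates share Julian Day Number 2555794; in the Ethiopian calendar that is 25 Ginbot 2277 EC.

25 Ginbot 2277 EC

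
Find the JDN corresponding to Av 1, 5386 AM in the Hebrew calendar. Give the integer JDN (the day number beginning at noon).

Equivalently 24 July 1626 (Gregorian).
JDN 2299161 is 15 October 1582 CE (Gregorian); the target day is +15988 days from there, so JDN = 2315149.

2315149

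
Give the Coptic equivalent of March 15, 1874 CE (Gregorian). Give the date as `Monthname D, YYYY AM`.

Both dates share Julian Day Number 2405598; in the Coptic calendar that is 7 Paremhat 1590 AM.

Paremhat 7, 1590 AM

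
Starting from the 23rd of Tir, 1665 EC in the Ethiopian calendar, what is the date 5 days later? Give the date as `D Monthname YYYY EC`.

JDN of the 23rd of Tir, 1665 EC = 2332139.
2332139 + 5 = 2332144.
JDN 2332144 in the Ethiopian calendar is 28 Tir 1665 EC.

28 Tir 1665 EC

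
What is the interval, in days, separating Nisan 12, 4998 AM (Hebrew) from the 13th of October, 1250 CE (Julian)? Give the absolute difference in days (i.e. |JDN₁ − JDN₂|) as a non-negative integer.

4581

First date → JDN 2173325; second date → JDN 2177906.
The interval is |2173325 − 2177906| = 4581 days.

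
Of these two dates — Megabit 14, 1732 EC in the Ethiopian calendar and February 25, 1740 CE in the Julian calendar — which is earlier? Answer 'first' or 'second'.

The two dates have Julian Day Numbers 2356662 and 2356648 respectively.
Since 2356648 < 2356662, the second date comes first.

second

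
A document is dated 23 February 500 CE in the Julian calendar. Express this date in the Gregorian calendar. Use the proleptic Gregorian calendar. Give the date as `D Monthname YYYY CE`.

The Julian–Gregorian offset here is 1 day (Julian trailing).
23 February 500 Julian + 1 day → 24 February 500 Gregorian.

24 February 500 CE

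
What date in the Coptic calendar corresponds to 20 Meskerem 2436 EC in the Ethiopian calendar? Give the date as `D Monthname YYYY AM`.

20 Thout 2160 AM

Both dates share Julian Day Number 2613624; in the Coptic calendar that is 20 Thout 2160 AM.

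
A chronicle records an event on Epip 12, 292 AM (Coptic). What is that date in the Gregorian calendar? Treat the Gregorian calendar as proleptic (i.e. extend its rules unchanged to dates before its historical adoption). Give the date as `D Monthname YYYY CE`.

8 July 576 CE

Both dates share Julian Day Number 1931629; in the Gregorian calendar that is 8 July 576 CE.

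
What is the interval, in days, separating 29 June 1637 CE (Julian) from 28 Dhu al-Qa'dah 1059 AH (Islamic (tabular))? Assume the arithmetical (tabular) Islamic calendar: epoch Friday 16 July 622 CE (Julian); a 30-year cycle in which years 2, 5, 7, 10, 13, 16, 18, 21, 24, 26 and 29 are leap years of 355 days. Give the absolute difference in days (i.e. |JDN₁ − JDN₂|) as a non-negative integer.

First date → JDN 2319152; second date → JDN 2323682.
The interval is |2319152 − 2323682| = 4530 days.

4530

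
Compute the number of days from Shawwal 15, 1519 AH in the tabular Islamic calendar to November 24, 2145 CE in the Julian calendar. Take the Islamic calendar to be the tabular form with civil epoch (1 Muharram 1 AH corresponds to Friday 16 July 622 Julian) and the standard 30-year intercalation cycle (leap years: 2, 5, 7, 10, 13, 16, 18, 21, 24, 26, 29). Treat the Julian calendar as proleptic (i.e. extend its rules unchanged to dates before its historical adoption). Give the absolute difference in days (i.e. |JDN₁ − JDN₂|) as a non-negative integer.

18198

JDN of the first date = 2486649.
JDN of the second date = 2504847.
|2504847 − 2486649| = 18198.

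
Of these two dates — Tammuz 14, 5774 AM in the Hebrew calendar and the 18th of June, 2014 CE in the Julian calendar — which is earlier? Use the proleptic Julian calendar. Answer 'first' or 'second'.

second

Converting both to JDN: 2456851 vs 2456840; the smaller is the second.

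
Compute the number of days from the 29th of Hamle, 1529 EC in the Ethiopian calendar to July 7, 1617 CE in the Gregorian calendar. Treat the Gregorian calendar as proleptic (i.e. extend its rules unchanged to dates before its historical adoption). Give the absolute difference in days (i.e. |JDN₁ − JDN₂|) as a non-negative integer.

First date → JDN 2282651; second date → JDN 2311845.
The interval is |2282651 − 2311845| = 29194 days.

29194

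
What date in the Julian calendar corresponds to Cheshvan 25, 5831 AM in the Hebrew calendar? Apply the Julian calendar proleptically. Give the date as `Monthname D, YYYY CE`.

October 17, 2070 CE

Julian Day Number of the source date = 2477415.
Converting JDN 2477415 to the Julian calendar gives 17 October 2070 CE.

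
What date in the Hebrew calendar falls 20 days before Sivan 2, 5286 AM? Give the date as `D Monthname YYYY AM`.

JDN of Sivan 2, 5286 AM = 2278563.
2278563 − 20 = 2278543.
JDN 2278543 in the Hebrew calendar is 11 Iyar 5286 AM.

11 Iyar 5286 AM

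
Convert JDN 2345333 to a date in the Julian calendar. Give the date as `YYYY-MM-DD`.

JDN 2345333 is 15 March 1709 in the Gregorian calendar.
In the Julian calendar that day is 1709-03-04.

1709-03-04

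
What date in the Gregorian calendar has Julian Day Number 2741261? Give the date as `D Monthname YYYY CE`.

20 March 2793 CE

Counting from JDN 2299161 = 15 Oct 1582 gives an offset of 442100 days.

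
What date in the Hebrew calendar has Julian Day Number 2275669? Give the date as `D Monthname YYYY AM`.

2 Tammuz 5278 AM

The proleptic Gregorian equivalent of JDN 2275669 is 21 June 1518.
In the Hebrew calendar that day is 2 Tammuz 5278 AM.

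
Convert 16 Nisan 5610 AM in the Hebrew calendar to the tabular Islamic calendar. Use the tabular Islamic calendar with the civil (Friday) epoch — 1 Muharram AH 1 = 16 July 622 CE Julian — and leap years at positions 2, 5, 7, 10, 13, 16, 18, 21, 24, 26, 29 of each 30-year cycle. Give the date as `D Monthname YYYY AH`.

Both dates share Julian Day Number 2396846; in the tabular Islamic calendar that is 15 Jumada al-Awwal 1266 AH.

15 Jumada al-Awwal 1266 AH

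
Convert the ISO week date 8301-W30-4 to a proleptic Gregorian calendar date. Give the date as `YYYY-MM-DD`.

ISO week 1 of 8301 is the week containing the first Thursday of 8301.
Week 30, day 4 (Thursday) lands on 8301-07-25.

8301-07-25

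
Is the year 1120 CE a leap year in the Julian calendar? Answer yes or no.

yes

1120 mod 4 = 0, so it is a leap year in the Julian calendar.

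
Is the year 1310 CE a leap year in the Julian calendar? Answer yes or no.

1310 mod 4 = 2, so it is a common year in the Julian calendar.

no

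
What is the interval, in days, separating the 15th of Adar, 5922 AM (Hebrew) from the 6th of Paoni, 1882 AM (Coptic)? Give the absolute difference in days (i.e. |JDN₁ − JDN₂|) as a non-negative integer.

First date → JDN 2510774; second date → JDN 2512340.
The interval is |2510774 − 2512340| = 1566 days.

1566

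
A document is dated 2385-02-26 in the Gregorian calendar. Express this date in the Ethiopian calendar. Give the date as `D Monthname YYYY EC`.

Julian Day Number of the source date = 2592220.
Converting JDN 2592220 to the Ethiopian calendar gives 16 Yekatit 2377 EC.

16 Yekatit 2377 EC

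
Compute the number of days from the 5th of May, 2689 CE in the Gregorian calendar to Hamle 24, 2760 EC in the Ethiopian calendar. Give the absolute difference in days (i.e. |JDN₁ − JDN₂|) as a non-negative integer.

28947

JDN of the first date = 2703322.
JDN of the second date = 2732269.
|2732269 − 2703322| = 28947.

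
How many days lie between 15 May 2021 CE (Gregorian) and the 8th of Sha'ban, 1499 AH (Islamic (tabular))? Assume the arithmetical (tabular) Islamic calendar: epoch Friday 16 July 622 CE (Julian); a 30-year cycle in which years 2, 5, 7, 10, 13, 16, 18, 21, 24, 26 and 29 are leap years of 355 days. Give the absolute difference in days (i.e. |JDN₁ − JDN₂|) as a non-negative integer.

20145

JDN of the first date = 2459350.
JDN of the second date = 2479495.
|2479495 − 2459350| = 20145.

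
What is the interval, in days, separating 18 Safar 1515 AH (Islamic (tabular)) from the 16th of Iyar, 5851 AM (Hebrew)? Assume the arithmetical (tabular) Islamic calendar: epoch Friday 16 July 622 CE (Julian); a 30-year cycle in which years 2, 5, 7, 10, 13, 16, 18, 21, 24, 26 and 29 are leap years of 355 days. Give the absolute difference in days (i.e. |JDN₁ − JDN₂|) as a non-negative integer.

JDN of the first date = 2484998.
JDN of the second date = 2484906.
|2484906 − 2484998| = 92.

92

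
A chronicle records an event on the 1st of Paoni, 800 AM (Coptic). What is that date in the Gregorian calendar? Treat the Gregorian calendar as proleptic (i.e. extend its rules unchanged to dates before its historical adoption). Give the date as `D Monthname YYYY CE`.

1 June 1084 CE

Julian Day Number of the source date = 2117135.
Converting JDN 2117135 to the Gregorian calendar gives 1 June 1084 CE.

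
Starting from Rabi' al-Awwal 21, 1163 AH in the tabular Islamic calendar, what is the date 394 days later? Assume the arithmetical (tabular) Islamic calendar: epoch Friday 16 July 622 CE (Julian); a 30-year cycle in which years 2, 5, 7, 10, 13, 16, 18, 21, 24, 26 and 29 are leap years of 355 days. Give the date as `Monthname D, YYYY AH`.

Jumada al-Awwal 2, 1164 AH

JDN of Rabi' al-Awwal 21, 1163 AH = 2360293.
2360293 + 394 = 2360687.
JDN 2360687 in the tabular Islamic calendar is Jumada al-Awwal 2, 1164 AH.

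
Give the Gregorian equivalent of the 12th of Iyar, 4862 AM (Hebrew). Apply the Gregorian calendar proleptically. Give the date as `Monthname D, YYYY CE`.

Both dates share Julian Day Number 2123685; in the Gregorian calendar that is 9 May 1102 CE.

May 9, 1102 CE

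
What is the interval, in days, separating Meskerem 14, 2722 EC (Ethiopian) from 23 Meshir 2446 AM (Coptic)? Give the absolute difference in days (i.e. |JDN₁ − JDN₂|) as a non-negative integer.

159

First date → JDN 2718079; second date → JDN 2718238.
The interval is |2718079 − 2718238| = 159 days.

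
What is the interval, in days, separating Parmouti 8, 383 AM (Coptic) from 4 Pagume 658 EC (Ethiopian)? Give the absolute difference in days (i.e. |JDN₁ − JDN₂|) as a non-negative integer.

First date → JDN 1964772; second date → JDN 1964553.
The interval is |1964772 − 1964553| = 219 days.

219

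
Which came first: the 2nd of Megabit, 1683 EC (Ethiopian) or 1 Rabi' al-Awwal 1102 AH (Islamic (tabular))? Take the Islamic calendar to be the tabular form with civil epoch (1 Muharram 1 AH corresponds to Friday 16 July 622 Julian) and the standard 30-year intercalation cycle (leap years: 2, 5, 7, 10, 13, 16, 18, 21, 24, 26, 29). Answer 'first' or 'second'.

second

Converting both to JDN: 2338752 vs 2338657; the smaller is the second.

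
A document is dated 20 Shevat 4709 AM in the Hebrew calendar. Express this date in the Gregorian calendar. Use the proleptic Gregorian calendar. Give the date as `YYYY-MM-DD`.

0949-01-27

Julian Day Number of the source date = 2067702.
Converting JDN 2067702 to the Gregorian calendar gives 27 January 949 CE.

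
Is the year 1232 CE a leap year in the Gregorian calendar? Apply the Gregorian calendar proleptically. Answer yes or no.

yes

1232 is divisible by 4 and not by 100, so it is a leap year.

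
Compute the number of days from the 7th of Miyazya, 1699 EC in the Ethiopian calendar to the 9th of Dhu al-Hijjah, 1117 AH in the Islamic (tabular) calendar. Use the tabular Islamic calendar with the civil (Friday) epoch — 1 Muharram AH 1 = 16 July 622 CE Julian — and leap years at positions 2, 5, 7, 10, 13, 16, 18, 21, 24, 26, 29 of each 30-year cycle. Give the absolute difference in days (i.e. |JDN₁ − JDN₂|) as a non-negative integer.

First date → JDN 2344631; second date → JDN 2344246.
The interval is |2344631 − 2344246| = 385 days.

385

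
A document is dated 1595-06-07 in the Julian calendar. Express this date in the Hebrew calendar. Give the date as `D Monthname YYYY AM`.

The source date corresponds to 17 June 1595 in the Gregorian calendar (JDN 2303789).
That day falls on 10 Tammuz 5355 AM in the Hebrew calendar.

10 Tammuz 5355 AM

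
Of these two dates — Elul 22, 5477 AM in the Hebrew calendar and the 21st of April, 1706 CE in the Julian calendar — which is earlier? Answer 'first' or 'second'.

First date → JDN 2348422; second date → JDN 2344285.
JDN 2344285 < JDN 2348422, so the second date is earlier.

second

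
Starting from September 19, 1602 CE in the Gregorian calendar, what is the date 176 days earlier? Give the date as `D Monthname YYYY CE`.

27 March 1602 CE

The starting date is JDN 2306440; 2306440 − 176 = 2306264.
JDN 2306264 corresponds to 27 March 1602 CE.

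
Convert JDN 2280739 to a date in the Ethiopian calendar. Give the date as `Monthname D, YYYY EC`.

Ginbot 3, 1524 EC

JDN 2280739 is 8 May 1532 in the proleptic Gregorian calendar.
In the Ethiopian calendar that day is Ginbot 3, 1524 EC.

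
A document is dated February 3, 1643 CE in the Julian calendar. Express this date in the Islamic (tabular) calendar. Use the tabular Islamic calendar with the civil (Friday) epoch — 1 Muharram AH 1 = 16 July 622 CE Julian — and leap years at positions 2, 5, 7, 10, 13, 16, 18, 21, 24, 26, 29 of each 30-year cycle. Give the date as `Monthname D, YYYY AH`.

Both dates share Julian Day Number 2321197; in the tabular Islamic calendar that is 24 Dhu al-Qa'dah 1052 AH.

Dhu al-Qa'dah 24, 1052 AH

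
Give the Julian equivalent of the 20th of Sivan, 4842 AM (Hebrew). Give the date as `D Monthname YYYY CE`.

20 May 1082 CE

Julian Day Number of the source date = 2116398.
Converting JDN 2116398 to the Julian calendar gives 20 May 1082 CE.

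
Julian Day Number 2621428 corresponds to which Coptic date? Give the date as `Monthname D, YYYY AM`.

The Gregorian equivalent of JDN 2621428 is 14 February 2465.
In the Coptic calendar that day is Meshir 4, 2181 AM.

Meshir 4, 2181 AM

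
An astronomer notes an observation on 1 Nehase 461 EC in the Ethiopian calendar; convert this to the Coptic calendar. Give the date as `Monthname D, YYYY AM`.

Mesori 1, 185 AM

Both dates share Julian Day Number 1892566; in the Coptic calendar that is 1 Mesori 185 AM.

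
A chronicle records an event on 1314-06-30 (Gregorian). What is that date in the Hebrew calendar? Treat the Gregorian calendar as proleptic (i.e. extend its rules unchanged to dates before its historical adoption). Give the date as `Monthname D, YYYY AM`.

Tammuz 7, 5074 AM

Julian Day Number of the source date = 2201169.
Converting JDN 2201169 to the Hebrew calendar gives 7 Tammuz 5074 AM.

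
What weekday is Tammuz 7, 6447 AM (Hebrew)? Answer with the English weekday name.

In the Gregorian calendar this is 9 July 2687 (JDN 2702656).
JDN 2702656 mod 7 = 5, and JDN 0 was a Monday, so this is a Saturday.

Saturday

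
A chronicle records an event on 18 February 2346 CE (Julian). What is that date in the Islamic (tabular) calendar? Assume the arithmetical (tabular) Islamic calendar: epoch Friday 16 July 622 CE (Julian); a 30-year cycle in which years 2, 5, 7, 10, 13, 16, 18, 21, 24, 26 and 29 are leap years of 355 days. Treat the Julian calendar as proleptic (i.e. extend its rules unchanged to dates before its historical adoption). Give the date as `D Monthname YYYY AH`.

12 Rajab 1777 AH

Both dates share Julian Day Number 2577983; in the tabular Islamic calendar that is 12 Rajab 1777 AH.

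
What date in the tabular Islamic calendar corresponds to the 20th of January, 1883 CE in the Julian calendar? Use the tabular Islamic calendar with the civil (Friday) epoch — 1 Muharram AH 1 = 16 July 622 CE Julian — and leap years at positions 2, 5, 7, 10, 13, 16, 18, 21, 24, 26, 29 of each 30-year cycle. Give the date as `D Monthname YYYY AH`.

23 Rabi' al-Awwal 1300 AH

Julian Day Number of the source date = 2408843.
Converting JDN 2408843 to the tabular Islamic calendar gives 23 Rabi' al-Awwal 1300 AH.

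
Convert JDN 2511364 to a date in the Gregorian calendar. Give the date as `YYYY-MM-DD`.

2163-10-12

Counting from JDN 2299161 = 15 Oct 1582 gives an offset of 212203 days.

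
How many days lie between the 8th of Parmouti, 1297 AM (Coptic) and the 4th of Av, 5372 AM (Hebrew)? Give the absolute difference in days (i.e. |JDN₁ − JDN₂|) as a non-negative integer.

11434

JDN of the first date = 2298611.
JDN of the second date = 2310045.
|2310045 − 2298611| = 11434.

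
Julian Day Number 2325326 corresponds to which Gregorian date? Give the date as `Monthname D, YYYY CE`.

JDN 2451545 is 1 Jan 2000; 2325326 is −126219 days from there.

June 4, 1654 CE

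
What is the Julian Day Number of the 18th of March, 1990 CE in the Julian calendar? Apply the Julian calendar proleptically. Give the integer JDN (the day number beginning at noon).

Equivalently 31 March 1990 (Gregorian).
JDN 2451545 is 1 January 2000 CE (Gregorian); the target day is −3563 days from there, so JDN = 2447982.

2447982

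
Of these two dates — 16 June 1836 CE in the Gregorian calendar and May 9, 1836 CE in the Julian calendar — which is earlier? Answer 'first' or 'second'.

second

The two dates have Julian Day Numbers 2391812 and 2391786 respectively.
Since 2391786 < 2391812, the second date comes first.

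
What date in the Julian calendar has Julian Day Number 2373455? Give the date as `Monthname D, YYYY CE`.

JDN 2373455 is 13 March 1786 in the Gregorian calendar.
In the Julian calendar that day is March 2, 1786 CE.

March 2, 1786 CE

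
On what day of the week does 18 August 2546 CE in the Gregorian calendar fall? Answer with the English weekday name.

JDN 2651197 mod 7 = 3, and JDN 0 was a Monday, so this is a Thursday.

Thursday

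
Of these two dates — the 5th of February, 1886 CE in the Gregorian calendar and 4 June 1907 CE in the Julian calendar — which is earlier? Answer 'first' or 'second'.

The two dates have Julian Day Numbers 2409943 and 2417744 respectively.
Since 2409943 < 2417744, the first date comes first.

first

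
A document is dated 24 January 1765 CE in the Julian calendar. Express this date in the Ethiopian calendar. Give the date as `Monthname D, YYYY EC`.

The source date corresponds to 4 February 1765 in the Gregorian calendar (JDN 2365748).
That day falls on 29 Tir 1757 EC in the Ethiopian calendar.

Tir 29, 1757 EC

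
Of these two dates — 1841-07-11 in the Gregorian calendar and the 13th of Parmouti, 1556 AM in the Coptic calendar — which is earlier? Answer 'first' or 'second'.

second

First date → JDN 2393663; second date → JDN 2393216.
JDN 2393216 < JDN 2393663, so the second date is earlier.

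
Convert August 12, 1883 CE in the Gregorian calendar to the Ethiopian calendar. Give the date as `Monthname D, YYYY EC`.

Nehase 7, 1875 EC

Julian Day Number of the source date = 2409035.
Converting JDN 2409035 to the Ethiopian calendar gives 7 Nehase 1875 EC.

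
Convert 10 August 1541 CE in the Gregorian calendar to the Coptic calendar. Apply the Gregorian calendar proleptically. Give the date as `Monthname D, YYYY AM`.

Mesori 7, 1257 AM

Both dates share Julian Day Number 2284120; in the Coptic calendar that is 7 Mesori 1257 AM.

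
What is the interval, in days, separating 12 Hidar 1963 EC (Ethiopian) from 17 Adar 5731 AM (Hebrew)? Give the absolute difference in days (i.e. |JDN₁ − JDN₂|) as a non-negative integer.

113

First date → JDN 2440912; second date → JDN 2441025.
The interval is |2440912 − 2441025| = 113 days.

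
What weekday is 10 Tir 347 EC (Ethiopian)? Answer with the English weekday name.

This is JDN 1850726 (6 January 355 Gregorian).
Since JDN mod 7 = 3 (0 = Monday), the day is Thursday.

Thursday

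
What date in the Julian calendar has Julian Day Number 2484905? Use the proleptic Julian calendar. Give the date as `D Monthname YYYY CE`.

The Gregorian equivalent of JDN 2484905 is 3 May 2091.
In the Julian calendar that day is 20 April 2091 CE.

20 April 2091 CE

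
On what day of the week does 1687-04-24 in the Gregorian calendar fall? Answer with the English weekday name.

Since JDN mod 7 = 3 (0 = Monday), the day is Thursday.

Thursday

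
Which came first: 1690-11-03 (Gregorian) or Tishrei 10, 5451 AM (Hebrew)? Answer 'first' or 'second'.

The two dates have Julian Day Numbers 2338627 and 2338576 respectively.
Since 2338576 < 2338627, the second date comes first.

second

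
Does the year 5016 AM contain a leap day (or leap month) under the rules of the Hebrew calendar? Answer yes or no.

Hebrew year 5016 is year 19 of its 19-year Metonic cycle; leap years are at positions 3, 6, 8, 11, 14, 17, 19, so it is a leap year (13 months).

yes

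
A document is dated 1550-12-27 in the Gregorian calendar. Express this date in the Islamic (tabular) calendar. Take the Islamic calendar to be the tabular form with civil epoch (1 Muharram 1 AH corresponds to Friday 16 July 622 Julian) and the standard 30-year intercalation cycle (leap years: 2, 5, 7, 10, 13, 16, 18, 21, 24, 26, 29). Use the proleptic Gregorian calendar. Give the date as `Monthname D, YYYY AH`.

Both dates share Julian Day Number 2287546; in the tabular Islamic calendar that is 7 Dhu al-Hijjah 957 AH.

Dhu al-Hijjah 7, 957 AH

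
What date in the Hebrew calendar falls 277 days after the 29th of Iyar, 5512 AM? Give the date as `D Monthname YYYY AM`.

10 Adar I 5513 AM

Counting 277 days forward from JDN 2361098 reaches JDN 2361375, which is 10 Adar I 5513 AM.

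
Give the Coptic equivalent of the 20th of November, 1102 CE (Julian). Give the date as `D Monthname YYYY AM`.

24 Hathor 819 AM

Julian Day Number of the source date = 2123887.
Converting JDN 2123887 to the Coptic calendar gives 24 Hathor 819 AM.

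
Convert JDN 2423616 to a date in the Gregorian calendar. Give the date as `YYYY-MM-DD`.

1923-07-15

JDN 2451545 is 1 Jan 2000; 2423616 is −27929 days from there.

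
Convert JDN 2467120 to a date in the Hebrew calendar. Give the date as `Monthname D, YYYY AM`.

The Gregorian equivalent of JDN 2467120 is 23 August 2042.
In the Hebrew calendar that day is Elul 7, 5802 AM.

Elul 7, 5802 AM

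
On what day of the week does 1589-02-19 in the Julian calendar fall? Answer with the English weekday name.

In the Gregorian calendar this is 1 March 1589 (JDN 2301490).
2301490 ≡ 2 (mod 7); counting from Monday = 0 gives Wednesday.

Wednesday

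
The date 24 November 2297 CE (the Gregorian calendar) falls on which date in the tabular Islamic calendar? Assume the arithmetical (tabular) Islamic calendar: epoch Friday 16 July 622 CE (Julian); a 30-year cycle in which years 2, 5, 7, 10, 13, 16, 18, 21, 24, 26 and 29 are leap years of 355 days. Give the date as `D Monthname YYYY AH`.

Julian Day Number of the source date = 2560350.
Converting JDN 2560350 to the tabular Islamic calendar gives 8 Shawwal 1727 AH.

8 Shawwal 1727 AH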